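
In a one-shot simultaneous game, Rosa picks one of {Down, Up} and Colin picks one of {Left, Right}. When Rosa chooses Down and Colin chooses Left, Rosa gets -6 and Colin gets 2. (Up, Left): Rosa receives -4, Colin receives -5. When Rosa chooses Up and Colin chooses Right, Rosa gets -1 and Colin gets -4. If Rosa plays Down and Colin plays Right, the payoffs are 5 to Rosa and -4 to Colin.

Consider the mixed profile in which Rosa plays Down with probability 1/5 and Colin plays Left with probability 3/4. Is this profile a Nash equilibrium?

No

Given Rosa's mix p = 1/5, Colin's payoff from Left is -18/5 but from Right is -4. Colin strictly prefers Left, so Colin would not mix.
So the proposed profile is not a Nash equilibrium.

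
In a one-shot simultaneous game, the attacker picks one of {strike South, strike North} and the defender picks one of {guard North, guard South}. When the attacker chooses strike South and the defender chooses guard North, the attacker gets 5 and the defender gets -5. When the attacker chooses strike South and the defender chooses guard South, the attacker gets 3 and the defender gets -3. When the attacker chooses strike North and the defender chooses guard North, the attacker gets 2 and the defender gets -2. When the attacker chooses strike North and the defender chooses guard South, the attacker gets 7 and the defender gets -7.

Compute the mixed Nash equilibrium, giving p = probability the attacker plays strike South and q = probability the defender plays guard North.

The attacker's mix must leave the defender indifferent between guard North and guard South.
  the defender's payoff to guard North: p·(-5) + (1−p)·(-2) = -3p - 2
  the defender's payoff to guard South: p·(-3) + (1−p)·(-7) = 4p - 7
  -3p - 2 = 4p - 7  ⇒  -7p = -5  ⇒  p = 5/7.
For the attacker to be willing to mix, the attacker must be indifferent between strike South and strike North, which pins down the defender's mix.
  the attacker's payoff from strike South: q·5 + (1−q)·3 = 2q + 3
  the attacker's payoff from strike North: q·2 + (1−q)·7 = -5q + 7
  2q + 3 = -5q + 7  ⇒  7q = 4  ⇒  q = 4/7.

p = 5/7, q = 4/7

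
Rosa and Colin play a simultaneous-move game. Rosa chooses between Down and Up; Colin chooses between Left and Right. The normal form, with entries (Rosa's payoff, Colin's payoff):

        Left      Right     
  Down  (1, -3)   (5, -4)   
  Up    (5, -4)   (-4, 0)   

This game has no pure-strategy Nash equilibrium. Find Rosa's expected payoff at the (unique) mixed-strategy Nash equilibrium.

Colin's mix must leave Rosa indifferent between Down and Up.
  Rosa's expected payoff from Down: q·1 + (1−q)·5 = -4q + 5
  Rosa's expected payoff from Up: q·5 + (1−q)·(-4) = 9q - 4
  -4q + 5 = 9q - 4  ⇒  -13q = -9  ⇒  q = 9/13.
At equilibrium Rosa is indifferent across rows, so Rosa's payoff equals the payoff from Down: (9/13)·1 + (4/13)·5 = 29/13.

29/13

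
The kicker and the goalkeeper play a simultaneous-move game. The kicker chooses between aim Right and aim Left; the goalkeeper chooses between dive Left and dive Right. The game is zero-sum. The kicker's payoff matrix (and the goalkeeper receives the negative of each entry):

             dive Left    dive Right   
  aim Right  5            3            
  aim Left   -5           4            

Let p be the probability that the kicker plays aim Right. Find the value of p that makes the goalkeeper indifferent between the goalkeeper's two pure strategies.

p = 9/11

In a mixed equilibrium the goalkeeper is indifferent between dive Left and dive Right; this condition fixes p.
  the goalkeeper's payoff from dive Left: p·(-5) + (1−p)·5 = -10p + 5
  the goalkeeper's payoff from dive Right: p·(-3) + (1−p)·(-4) = p - 4
  -10p + 5 = p - 4  ⇒  -11p = -9  ⇒  p = 9/11.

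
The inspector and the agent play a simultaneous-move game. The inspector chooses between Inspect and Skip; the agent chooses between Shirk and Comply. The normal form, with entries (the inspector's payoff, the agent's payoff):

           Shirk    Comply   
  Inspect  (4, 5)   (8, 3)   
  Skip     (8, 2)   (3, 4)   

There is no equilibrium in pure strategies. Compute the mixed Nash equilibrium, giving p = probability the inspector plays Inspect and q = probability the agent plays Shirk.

For the agent to be willing to mix, the agent must be indifferent between Shirk and Comply, which pins down the inspector's mix.
  the agent's expected payoff from Shirk: p·5 + (1−p)·2 = 3p + 2
  the agent's expected payoff from Comply: p·3 + (1−p)·4 = -p + 4
  3p + 2 = -p + 4  ⇒  4p = 2  ⇒  p = 1/2.
In a mixed equilibrium the inspector is indifferent between Inspect and Skip; this condition fixes q.
  the inspector's payoff from Inspect: q·4 + (1−q)·8 = -4q + 8
  the inspector's payoff from Skip: q·8 + (1−q)·3 = 5q + 3
  -4q + 8 = 5q + 3  ⇒  -9q = -5  ⇒  q = 5/9.

p = 1/2, q = 5/9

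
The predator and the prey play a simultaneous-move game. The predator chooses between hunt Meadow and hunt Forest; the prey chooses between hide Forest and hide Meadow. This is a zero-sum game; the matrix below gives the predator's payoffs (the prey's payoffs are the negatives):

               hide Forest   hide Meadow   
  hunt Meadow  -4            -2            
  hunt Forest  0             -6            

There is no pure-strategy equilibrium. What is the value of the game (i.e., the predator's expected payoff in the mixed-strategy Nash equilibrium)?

v = -3

In a mixed equilibrium the predator is indifferent between hunt Meadow and hunt Forest; this condition fixes q.
  the predator's payoff from hunt Meadow: q·(-4) + (1−q)·(-2) = -2q - 2
  the predator's payoff from hunt Forest: q·0 + (1−q)·(-6) = 6q - 6
  -2q - 2 = 6q - 6  ⇒  -8q = -4  ⇒  q = 1/2.
The value is the predator's expected payoff against this mix (using hunt Meadow): (1/2)·(-4) + (1/2)·(-2) = -3.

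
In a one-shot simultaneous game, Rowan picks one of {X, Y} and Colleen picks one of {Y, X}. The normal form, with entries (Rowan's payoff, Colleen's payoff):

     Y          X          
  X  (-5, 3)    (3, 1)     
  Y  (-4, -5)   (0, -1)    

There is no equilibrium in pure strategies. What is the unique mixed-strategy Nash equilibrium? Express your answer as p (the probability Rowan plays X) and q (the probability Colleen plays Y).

p = 2/3, q = 3/4

In a mixed equilibrium Colleen is indifferent between Y and X; this condition fixes p.
  Colleen's payoff from Y: p·3 + (1−p)·(-5) = 8p - 5
  Colleen's payoff from X: p·1 + (1−p)·(-1) = 2p - 1
  8p - 5 = 2p - 1  ⇒  6p = 4  ⇒  p = 2/3.
Colleen's mix must leave Rowan indifferent between X and Y.
  Rowan's payoff from X: q·(-5) + (1−q)·3 = -8q + 3
  Rowan's payoff from Y: q·(-4) + (1−q)·0 = -4q
  -8q + 3 = -4q  ⇒  -4q = -3  ⇒  q = 3/4.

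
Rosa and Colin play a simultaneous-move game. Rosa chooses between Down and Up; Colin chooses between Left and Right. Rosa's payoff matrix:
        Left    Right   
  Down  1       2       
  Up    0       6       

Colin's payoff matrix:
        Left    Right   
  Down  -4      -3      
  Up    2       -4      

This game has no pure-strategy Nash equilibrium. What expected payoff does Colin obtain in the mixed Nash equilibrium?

Colin's indifference between Left and Right determines Rosa's mixing probability p:
  Colin's payoff to Left: p·(-4) + (1−p)·2 = -6p + 2
  Colin's payoff to Right: p·(-3) + (1−p)·(-4) = p - 4
  -6p + 2 = p - 4  ⇒  -7p = -6  ⇒  p = 6/7.
At equilibrium Colin is indifferent across columns, so Colin's payoff equals the payoff from Left: (6/7)·(-4) + (1/7)·2 = -22/7.

-22/7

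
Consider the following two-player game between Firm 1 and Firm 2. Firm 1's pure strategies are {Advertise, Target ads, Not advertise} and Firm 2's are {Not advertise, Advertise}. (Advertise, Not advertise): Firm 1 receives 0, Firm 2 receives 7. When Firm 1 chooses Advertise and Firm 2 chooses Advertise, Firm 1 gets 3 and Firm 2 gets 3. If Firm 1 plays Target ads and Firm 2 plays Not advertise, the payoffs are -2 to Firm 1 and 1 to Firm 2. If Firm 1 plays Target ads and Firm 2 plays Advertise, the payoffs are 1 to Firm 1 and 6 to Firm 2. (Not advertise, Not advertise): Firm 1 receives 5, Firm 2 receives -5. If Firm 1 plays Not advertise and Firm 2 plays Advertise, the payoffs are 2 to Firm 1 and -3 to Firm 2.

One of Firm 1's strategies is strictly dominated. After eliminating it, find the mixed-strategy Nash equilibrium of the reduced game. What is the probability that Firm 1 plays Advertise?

p = 1/3

Firm 1's strategy Target ads is strictly dominated by Advertise: 0 > -2 and 3 > 1. Eliminate Target ads.
Set Firm 2's expected payoff from Not advertise equal to that from Advertise:
  Firm 2's expected payoff from Not advertise: p·7 + (1−p)·(-5) = 12p - 5
  Firm 2's expected payoff from Advertise: p·3 + (1−p)·(-3) = 6p - 3
  12p - 5 = 6p - 3  ⇒  6p = 2  ⇒  p = 1/3.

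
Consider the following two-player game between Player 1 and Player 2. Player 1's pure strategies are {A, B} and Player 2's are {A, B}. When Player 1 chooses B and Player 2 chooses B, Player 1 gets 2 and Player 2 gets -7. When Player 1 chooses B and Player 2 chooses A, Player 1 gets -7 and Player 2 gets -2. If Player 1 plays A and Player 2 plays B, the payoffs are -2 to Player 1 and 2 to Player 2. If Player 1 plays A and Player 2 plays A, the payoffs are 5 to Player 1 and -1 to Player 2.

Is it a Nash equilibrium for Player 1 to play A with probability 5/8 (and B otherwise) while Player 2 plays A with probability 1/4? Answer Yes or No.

Check Player 2's indifference given Player 1's mix p = 5/8:
  payoff from A = -11/8; payoff from B = -11/8 — equal.
Check Player 1's indifference given Player 2's mix q = 1/4:
  payoff from A = -1/4; payoff from B = -1/4 — equal.
Both players are indifferent, so neither can profitably deviate.

Yes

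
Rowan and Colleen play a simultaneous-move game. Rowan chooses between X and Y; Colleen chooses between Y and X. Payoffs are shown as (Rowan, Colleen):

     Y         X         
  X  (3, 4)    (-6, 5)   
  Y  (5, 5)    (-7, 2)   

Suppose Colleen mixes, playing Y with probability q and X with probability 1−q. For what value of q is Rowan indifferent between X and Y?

Colleen's mix must leave Rowan indifferent between X and Y.
  Rowan's expected payoff from X: q·3 + (1−q)·(-6) = 9q - 6
  Rowan's expected payoff from Y: q·5 + (1−q)·(-7) = 12q - 7
  9q - 6 = 12q - 7  ⇒  -3q = -1  ⇒  q = 1/3.

q = 1/3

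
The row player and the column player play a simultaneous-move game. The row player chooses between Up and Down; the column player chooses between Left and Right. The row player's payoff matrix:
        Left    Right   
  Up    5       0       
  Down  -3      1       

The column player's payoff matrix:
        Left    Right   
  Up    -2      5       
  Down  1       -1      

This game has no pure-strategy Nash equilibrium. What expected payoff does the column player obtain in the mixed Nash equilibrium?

For the column player to be willing to mix, the column player must be indifferent between Left and Right, which pins down the row player's mix.
  the column player's payoff to Left: p·(-2) + (1−p)·1 = -3p + 1
  the column player's payoff to Right: p·5 + (1−p)·(-1) = 6p - 1
  -3p + 1 = 6p - 1  ⇒  -9p = -2  ⇒  p = 2/9.
At equilibrium the column player is indifferent across columns, so the column player's payoff equals the payoff from Left: (2/9)·(-2) + (7/9)·1 = 1/3.

1/3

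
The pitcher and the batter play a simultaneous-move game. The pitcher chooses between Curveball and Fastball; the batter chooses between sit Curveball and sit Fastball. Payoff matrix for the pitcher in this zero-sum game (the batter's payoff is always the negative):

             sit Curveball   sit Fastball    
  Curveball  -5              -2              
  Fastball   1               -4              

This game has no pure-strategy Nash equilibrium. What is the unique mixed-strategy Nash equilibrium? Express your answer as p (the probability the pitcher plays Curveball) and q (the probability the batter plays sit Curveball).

Set the batter's expected payoff from sit Curveball equal to that from sit Fastball:
  the batter's expected payoff from sit Curveball: p·5 + (1−p)·(-1) = 6p - 1
  the batter's expected payoff from sit Fastball: p·2 + (1−p)·4 = -2p + 4
  6p - 1 = -2p + 4  ⇒  8p = 5  ⇒  p = 5/8.
For the pitcher to be willing to mix, the pitcher must be indifferent between Curveball and Fastball, which pins down the batter's mix.
  the pitcher's expected payoff from Curveball: q·(-5) + (1−q)·(-2) = -3q - 2
  the pitcher's expected payoff from Fastball: q·1 + (1−q)·(-4) = 5q - 4
  -3q - 2 = 5q - 4  ⇒  -8q = -2  ⇒  q = 1/4.

p = 5/8, q = 1/4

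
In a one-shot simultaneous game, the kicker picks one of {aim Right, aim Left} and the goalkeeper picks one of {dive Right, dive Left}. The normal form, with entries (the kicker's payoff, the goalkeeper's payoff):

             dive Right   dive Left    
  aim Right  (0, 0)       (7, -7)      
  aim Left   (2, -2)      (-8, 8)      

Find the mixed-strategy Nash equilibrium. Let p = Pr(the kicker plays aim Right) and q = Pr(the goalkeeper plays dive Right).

p = 10/17, q = 15/17

For the goalkeeper to be willing to mix, the goalkeeper must be indifferent between dive Right and dive Left, which pins down the kicker's mix.
  the goalkeeper's payoff from dive Right: p·0 + (1−p)·(-2) = 2p - 2
  the goalkeeper's payoff from dive Left: p·(-7) + (1−p)·8 = -15p + 8
  2p - 2 = -15p + 8  ⇒  17p = 10  ⇒  p = 10/17.
The goalkeeper's mix must leave the kicker indifferent between aim Right and aim Left.
  the kicker's payoff from aim Right: q·0 + (1−q)·7 = -7q + 7
  the kicker's payoff from aim Left: q·2 + (1−q)·(-8) = 10q - 8
  -7q + 7 = 10q - 8  ⇒  -17q = -15  ⇒  q = 15/17.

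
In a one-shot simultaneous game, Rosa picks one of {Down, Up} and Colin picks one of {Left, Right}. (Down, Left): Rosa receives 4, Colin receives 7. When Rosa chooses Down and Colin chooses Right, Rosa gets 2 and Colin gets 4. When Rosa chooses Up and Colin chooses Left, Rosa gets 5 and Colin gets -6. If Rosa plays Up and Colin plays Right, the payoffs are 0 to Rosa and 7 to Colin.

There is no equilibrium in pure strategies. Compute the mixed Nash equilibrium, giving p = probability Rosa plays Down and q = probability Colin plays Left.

In a mixed equilibrium Colin is indifferent between Left and Right; this condition fixes p.
  Colin's expected payoff from Left: p·7 + (1−p)·(-6) = 13p - 6
  Colin's expected payoff from Right: p·4 + (1−p)·7 = -3p + 7
  13p - 6 = -3p + 7  ⇒  16p = 13  ⇒  p = 13/16.
Set Rosa's expected payoff from Down equal to that from Up:
  Rosa's payoff from Down: q·4 + (1−q)·2 = 2q + 2
  Rosa's payoff from Up: q·5 + (1−q)·0 = 5q
  2q + 2 = 5q  ⇒  -3q = -2  ⇒  q = 2/3.

p = 13/16, q = 2/3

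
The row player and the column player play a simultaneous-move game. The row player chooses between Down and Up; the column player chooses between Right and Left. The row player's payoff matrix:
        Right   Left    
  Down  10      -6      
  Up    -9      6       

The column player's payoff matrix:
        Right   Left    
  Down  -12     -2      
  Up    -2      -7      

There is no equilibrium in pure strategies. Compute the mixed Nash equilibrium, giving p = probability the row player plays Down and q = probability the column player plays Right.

The row player's mix must leave the column player indifferent between Right and Left.
  the column player's expected payoff from Right: p·(-12) + (1−p)·(-2) = -10p - 2
  the column player's expected payoff from Left: p·(-2) + (1−p)·(-7) = 5p - 7
  -10p - 2 = 5p - 7  ⇒  -15p = -5  ⇒  p = 1/3.
The column player's mix must leave the row player indifferent between Down and Up.
  the row player's payoff from Down: q·10 + (1−q)·(-6) = 16q - 6
  the row player's payoff from Up: q·(-9) + (1−q)·6 = -15q + 6
  16q - 6 = -15q + 6  ⇒  31q = 12  ⇒  q = 12/31.

p = 1/3, q = 12/31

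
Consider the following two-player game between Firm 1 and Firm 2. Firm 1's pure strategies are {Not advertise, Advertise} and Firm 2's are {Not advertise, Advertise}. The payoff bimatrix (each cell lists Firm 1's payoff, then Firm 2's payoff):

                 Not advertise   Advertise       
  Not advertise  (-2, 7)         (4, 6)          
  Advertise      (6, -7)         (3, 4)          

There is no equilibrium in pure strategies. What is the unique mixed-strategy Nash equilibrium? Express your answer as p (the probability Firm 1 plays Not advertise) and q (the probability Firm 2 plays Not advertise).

Firm 2's indifference between Not advertise and Advertise determines Firm 1's mixing probability p:
  Firm 2's expected payoff from Not advertise: p·7 + (1−p)·(-7) = 14p - 7
  Firm 2's expected payoff from Advertise: p·6 + (1−p)·4 = 2p + 4
  14p - 7 = 2p + 4  ⇒  12p = 11  ⇒  p = 11/12.
Firm 2's mix must leave Firm 1 indifferent between Not advertise and Advertise.
  Firm 1's expected payoff from Not advertise: q·(-2) + (1−q)·4 = -6q + 4
  Firm 1's expected payoff from Advertise: q·6 + (1−q)·3 = 3q + 3
  -6q + 4 = 3q + 3  ⇒  -9q = -1  ⇒  q = 1/9.

p = 11/12, q = 1/9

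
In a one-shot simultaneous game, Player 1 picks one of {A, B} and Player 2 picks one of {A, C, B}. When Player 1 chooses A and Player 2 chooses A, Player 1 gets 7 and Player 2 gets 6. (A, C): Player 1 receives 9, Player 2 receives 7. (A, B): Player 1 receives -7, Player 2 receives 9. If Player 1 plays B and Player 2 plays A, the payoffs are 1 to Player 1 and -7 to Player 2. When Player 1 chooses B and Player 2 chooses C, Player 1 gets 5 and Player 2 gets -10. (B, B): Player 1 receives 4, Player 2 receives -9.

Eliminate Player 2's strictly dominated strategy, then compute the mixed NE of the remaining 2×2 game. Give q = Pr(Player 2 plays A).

q = 11/17

Player 2's strategy C is strictly dominated by B: 9 > 7 and -9 > -10. Eliminate C.
Player 1's indifference between A and B determines Player 2's mixing probability q:
  Player 1's payoff to A: q·7 + (1−q)·(-7) = 14q - 7
  Player 1's payoff to B: q·1 + (1−q)·4 = -3q + 4
  14q - 7 = -3q + 4  ⇒  17q = 11  ⇒  q = 11/17.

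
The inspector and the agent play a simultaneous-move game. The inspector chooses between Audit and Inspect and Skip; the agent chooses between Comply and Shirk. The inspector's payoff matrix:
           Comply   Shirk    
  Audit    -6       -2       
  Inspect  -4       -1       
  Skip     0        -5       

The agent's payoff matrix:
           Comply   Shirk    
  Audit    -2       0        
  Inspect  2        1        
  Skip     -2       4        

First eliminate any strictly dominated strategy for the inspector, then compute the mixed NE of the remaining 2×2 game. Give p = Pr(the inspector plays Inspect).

The inspector's strategy Audit is strictly dominated by Inspect: -4 > -6 and -1 > -2. Eliminate Audit.
For the agent to be willing to mix, the agent must be indifferent between Comply and Shirk, which pins down the inspector's mix.
  the agent's payoff to Comply: p·2 + (1−p)·(-2) = 4p - 2
  the agent's payoff to Shirk: p·1 + (1−p)·4 = -3p + 4
  4p - 2 = -3p + 4  ⇒  7p = 6  ⇒  p = 6/7.

p = 6/7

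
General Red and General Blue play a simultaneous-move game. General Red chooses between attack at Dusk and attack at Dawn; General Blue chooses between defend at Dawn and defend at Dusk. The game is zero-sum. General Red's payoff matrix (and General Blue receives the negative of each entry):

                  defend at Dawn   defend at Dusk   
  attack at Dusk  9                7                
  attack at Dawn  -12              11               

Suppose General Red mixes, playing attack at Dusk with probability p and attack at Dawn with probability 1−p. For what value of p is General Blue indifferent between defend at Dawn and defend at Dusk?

Set General Blue's expected payoff from defend at Dawn equal to that from defend at Dusk:
  General Blue's payoff from defend at Dawn: p·(-9) + (1−p)·12 = -21p + 12
  General Blue's payoff from defend at Dusk: p·(-7) + (1−p)·(-11) = 4p - 11
  -21p + 12 = 4p - 11  ⇒  -25p = -23  ⇒  p = 23/25.

p = 23/25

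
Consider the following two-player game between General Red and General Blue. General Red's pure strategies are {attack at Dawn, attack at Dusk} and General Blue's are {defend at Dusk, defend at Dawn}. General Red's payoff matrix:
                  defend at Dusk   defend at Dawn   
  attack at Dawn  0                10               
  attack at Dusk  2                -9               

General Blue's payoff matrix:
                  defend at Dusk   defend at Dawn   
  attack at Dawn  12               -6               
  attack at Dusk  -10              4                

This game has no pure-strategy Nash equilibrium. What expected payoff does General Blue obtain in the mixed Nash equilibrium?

-3/8

For General Blue to be willing to mix, General Blue must be indifferent between defend at Dusk and defend at Dawn, which pins down General Red's mix.
  General Blue's payoff to defend at Dusk: p·12 + (1−p)·(-10) = 22p - 10
  General Blue's payoff to defend at Dawn: p·(-6) + (1−p)·4 = -10p + 4
  22p - 10 = -10p + 4  ⇒  32p = 14  ⇒  p = 7/16.
At equilibrium General Blue is indifferent across columns, so General Blue's payoff equals the payoff from defend at Dusk: (7/16)·12 + (9/16)·(-10) = -3/8.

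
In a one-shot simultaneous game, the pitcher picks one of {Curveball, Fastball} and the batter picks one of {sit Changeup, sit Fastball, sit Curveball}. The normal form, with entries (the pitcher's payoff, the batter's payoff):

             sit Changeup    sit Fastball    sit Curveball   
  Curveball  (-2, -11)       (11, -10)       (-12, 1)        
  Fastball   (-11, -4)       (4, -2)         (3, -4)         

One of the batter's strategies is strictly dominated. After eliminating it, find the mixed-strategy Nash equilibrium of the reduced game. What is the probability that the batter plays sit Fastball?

The batter's strategy sit Changeup is strictly dominated by sit Fastball: -10 > -11 and -2 > -4. Eliminate sit Changeup.
The batter's mix must leave the pitcher indifferent between Curveball and Fastball.
  the pitcher's payoff from Curveball: q·11 + (1−q)·(-12) = 23q - 12
  the pitcher's payoff from Fastball: q·4 + (1−q)·3 = q + 3
  23q - 12 = q + 3  ⇒  22q = 15  ⇒  q = 15/22.

q = 15/22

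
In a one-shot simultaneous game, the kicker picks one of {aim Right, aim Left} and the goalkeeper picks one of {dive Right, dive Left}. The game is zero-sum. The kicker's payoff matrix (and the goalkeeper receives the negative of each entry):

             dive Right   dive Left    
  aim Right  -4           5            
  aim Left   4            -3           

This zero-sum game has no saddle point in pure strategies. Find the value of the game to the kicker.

For the kicker to be willing to mix, the kicker must be indifferent between aim Right and aim Left, which pins down the goalkeeper's mix.
  the kicker's payoff from aim Right: q·(-4) + (1−q)·5 = -9q + 5
  the kicker's payoff from aim Left: q·4 + (1−q)·(-3) = 7q - 3
  -9q + 5 = 7q - 3  ⇒  -16q = -8  ⇒  q = 1/2.
The value is the kicker's expected payoff against this mix (using aim Right): (1/2)·(-4) + (1/2)·5 = 1/2.

v = 1/2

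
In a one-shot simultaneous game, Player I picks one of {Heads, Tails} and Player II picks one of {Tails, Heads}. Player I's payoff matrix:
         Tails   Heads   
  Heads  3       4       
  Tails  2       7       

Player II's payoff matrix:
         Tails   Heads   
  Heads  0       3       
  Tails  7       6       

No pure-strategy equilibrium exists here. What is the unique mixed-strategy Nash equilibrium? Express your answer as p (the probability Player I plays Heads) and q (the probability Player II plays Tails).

p = 1/4, q = 3/4

Player I's mix must leave Player II indifferent between Tails and Heads.
  Player II's expected payoff from Tails: p·0 + (1−p)·7 = -7p + 7
  Player II's expected payoff from Heads: p·3 + (1−p)·6 = -3p + 6
  -7p + 7 = -3p + 6  ⇒  -4p = -1  ⇒  p = 1/4.
Player II's mix must leave Player I indifferent between Heads and Tails.
  Player I's expected payoff from Heads: q·3 + (1−q)·4 = -q + 4
  Player I's expected payoff from Tails: q·2 + (1−q)·7 = -5q + 7
  -q + 4 = -5q + 7  ⇒  4q = 3  ⇒  q = 3/4.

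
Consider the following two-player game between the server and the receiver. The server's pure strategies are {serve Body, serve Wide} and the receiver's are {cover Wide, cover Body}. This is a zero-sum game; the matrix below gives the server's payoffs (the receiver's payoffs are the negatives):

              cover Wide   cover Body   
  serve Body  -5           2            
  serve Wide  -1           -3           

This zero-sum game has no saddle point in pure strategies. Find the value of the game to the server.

The receiver's mix must leave the server indifferent between serve Body and serve Wide.
  the server's expected payoff from serve Body: q·(-5) + (1−q)·2 = -7q + 2
  the server's expected payoff from serve Wide: q·(-1) + (1−q)·(-3) = 2q - 3
  -7q + 2 = 2q - 3  ⇒  -9q = -5  ⇒  q = 5/9.
The value is the server's expected payoff against this mix (using serve Body): (5/9)·(-5) + (4/9)·2 = -17/9.

v = -17/9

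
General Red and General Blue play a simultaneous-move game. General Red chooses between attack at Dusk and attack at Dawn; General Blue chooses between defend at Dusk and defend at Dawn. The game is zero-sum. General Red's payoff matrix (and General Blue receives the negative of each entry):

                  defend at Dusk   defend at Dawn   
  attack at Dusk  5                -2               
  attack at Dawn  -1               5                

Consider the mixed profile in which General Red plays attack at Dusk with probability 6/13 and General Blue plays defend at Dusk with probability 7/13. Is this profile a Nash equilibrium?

Yes

Check General Blue's indifference given General Red's mix p = 6/13:
  payoff from defend at Dusk = -23/13; payoff from defend at Dawn = -23/13 — equal.
Check General Red's indifference given General Blue's mix q = 7/13:
  payoff from attack at Dusk = 23/13; payoff from attack at Dawn = 23/13 — equal.
Both players are indifferent, so neither can profitably deviate.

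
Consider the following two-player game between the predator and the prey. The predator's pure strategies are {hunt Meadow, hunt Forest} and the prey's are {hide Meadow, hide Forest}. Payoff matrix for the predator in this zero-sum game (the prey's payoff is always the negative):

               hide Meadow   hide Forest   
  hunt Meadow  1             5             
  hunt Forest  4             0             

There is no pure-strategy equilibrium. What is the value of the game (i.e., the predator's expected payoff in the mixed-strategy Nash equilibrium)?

v = 5/2

In a mixed equilibrium the predator is indifferent between hunt Meadow and hunt Forest; this condition fixes q.
  the predator's expected payoff from hunt Meadow: q·1 + (1−q)·5 = -4q + 5
  the predator's expected payoff from hunt Forest: q·4 + (1−q)·0 = 4q
  -4q + 5 = 4q  ⇒  -8q = -5  ⇒  q = 5/8.
The value is the predator's expected payoff against this mix (using hunt Meadow): (5/8)·1 + (3/8)·5 = 5/2.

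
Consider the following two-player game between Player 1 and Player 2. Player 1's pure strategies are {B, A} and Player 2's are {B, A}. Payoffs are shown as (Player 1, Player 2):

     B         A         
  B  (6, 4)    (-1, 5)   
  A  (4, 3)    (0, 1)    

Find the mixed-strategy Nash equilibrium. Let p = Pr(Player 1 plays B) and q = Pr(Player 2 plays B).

p = 2/3, q = 1/3

In a mixed equilibrium Player 2 is indifferent between B and A; this condition fixes p.
  Player 2's payoff to B: p·4 + (1−p)·3 = p + 3
  Player 2's payoff to A: p·5 + (1−p)·1 = 4p + 1
  p + 3 = 4p + 1  ⇒  -3p = -2  ⇒  p = 2/3.
In a mixed equilibrium Player 1 is indifferent between B and A; this condition fixes q.
  Player 1's payoff from B: q·6 + (1−q)·(-1) = 7q - 1
  Player 1's payoff from A: q·4 + (1−q)·0 = 4q
  7q - 1 = 4q  ⇒  3q = 1  ⇒  q = 1/3.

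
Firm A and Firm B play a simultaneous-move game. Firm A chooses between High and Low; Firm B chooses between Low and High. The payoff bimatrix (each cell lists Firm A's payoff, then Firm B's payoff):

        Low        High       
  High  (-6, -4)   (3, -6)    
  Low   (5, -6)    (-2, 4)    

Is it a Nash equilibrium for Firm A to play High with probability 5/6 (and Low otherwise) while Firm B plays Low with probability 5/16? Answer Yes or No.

Check Firm B's indifference given Firm A's mix p = 5/6:
  payoff from Low = -13/3; payoff from High = -13/3 — equal.
Check Firm A's indifference given Firm B's mix q = 5/16:
  payoff from High = 3/16; payoff from Low = 3/16 — equal.
Both players are indifferent, so neither can profitably deviate.

Yes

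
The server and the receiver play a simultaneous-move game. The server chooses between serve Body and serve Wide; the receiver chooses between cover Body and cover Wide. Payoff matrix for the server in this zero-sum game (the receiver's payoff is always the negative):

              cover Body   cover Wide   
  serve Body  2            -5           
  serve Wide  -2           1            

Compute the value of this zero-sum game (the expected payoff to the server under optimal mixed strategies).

The server's indifference between serve Body and serve Wide determines the receiver's mixing probability q:
  the server's expected payoff from serve Body: q·2 + (1−q)·(-5) = 7q - 5
  the server's expected payoff from serve Wide: q·(-2) + (1−q)·1 = -3q + 1
  7q - 5 = -3q + 1  ⇒  10q = 6  ⇒  q = 3/5.
The value is the server's expected payoff against this mix (using serve Body): (3/5)·2 + (2/5)·(-5) = -4/5.

v = -4/5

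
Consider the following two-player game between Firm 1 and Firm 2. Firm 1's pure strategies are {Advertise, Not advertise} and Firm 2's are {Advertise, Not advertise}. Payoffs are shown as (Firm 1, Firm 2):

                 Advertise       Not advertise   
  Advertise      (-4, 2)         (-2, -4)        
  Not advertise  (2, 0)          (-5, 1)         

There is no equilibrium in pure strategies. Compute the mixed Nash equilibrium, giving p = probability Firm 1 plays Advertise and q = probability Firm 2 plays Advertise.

Firm 2's indifference between Advertise and Not advertise determines Firm 1's mixing probability p:
  Firm 2's payoff from Advertise: p·2 + (1−p)·0 = 2p
  Firm 2's payoff from Not advertise: p·(-4) + (1−p)·1 = -5p + 1
  2p = -5p + 1  ⇒  7p = 1  ⇒  p = 1/7.
Firm 1's indifference between Advertise and Not advertise determines Firm 2's mixing probability q:
  Firm 1's expected payoff from Advertise: q·(-4) + (1−q)·(-2) = -2q - 2
  Firm 1's expected payoff from Not advertise: q·2 + (1−q)·(-5) = 7q - 5
  -2q - 2 = 7q - 5  ⇒  -9q = -3  ⇒  q = 1/3.

p = 1/7, q = 1/3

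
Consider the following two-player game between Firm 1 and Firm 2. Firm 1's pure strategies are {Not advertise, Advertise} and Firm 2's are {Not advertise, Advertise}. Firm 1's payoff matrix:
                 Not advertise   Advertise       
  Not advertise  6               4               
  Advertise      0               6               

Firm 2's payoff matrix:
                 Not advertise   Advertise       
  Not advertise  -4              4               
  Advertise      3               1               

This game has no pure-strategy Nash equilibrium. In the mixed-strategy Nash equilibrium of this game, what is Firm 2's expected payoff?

Firm 1's mix must leave Firm 2 indifferent between Not advertise and Advertise.
  Firm 2's payoff from Not advertise: p·(-4) + (1−p)·3 = -7p + 3
  Firm 2's payoff from Advertise: p·4 + (1−p)·1 = 3p + 1
  -7p + 3 = 3p + 1  ⇒  -10p = -2  ⇒  p = 1/5.
At equilibrium Firm 2 is indifferent across columns, so Firm 2's payoff equals the payoff from Not advertise: (1/5)·(-4) + (4/5)·3 = 8/5.

8/5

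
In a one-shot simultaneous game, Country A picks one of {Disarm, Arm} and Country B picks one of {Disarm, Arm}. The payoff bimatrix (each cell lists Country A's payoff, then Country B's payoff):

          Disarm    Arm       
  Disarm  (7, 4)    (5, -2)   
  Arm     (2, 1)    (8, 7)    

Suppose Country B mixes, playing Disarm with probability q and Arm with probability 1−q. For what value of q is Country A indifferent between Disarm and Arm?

q = 3/8

Set Country A's expected payoff from Disarm equal to that from Arm:
  Country A's payoff from Disarm: q·7 + (1−q)·5 = 2q + 5
  Country A's payoff from Arm: q·2 + (1−q)·8 = -6q + 8
  2q + 5 = -6q + 8  ⇒  8q = 3  ⇒  q = 3/8.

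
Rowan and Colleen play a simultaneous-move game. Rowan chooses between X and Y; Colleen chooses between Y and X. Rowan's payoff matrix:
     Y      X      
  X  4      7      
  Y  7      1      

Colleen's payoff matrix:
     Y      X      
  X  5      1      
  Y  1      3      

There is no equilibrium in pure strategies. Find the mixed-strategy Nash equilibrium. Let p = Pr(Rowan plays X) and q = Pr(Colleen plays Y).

p = 1/3, q = 2/3

For Colleen to be willing to mix, Colleen must be indifferent between Y and X, which pins down Rowan's mix.
  Colleen's payoff to Y: p·5 + (1−p)·1 = 4p + 1
  Colleen's payoff to X: p·1 + (1−p)·3 = -2p + 3
  4p + 1 = -2p + 3  ⇒  6p = 2  ⇒  p = 1/3.
Set Rowan's expected payoff from X equal to that from Y:
  Rowan's payoff from X: q·4 + (1−q)·7 = -3q + 7
  Rowan's payoff from Y: q·7 + (1−q)·1 = 6q + 1
  -3q + 7 = 6q + 1  ⇒  -9q = -6  ⇒  q = 2/3.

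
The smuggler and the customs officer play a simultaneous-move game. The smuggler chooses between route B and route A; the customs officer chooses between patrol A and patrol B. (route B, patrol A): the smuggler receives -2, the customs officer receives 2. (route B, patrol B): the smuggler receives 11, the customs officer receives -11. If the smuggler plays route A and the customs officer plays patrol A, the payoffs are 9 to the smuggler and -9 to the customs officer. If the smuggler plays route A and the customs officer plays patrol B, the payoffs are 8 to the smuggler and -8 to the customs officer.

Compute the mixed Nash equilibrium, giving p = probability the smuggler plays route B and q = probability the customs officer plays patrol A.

p = 1/14, q = 3/14

The smuggler's mix must leave the customs officer indifferent between patrol A and patrol B.
  the customs officer's expected payoff from patrol A: p·2 + (1−p)·(-9) = 11p - 9
  the customs officer's expected payoff from patrol B: p·(-11) + (1−p)·(-8) = -3p - 8
  11p - 9 = -3p - 8  ⇒  14p = 1  ⇒  p = 1/14.
Set the smuggler's expected payoff from route B equal to that from route A:
  the smuggler's payoff from route B: q·(-2) + (1−q)·11 = -13q + 11
  the smuggler's payoff from route A: q·9 + (1−q)·8 = q + 8
  -13q + 11 = q + 8  ⇒  -14q = -3  ⇒  q = 3/14.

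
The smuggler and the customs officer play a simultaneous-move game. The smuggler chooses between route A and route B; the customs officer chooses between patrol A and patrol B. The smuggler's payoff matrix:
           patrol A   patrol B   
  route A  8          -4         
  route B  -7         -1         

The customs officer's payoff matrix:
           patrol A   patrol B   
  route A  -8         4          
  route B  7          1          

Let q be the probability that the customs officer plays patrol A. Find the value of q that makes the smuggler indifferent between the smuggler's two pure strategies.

In a mixed equilibrium the smuggler is indifferent between route A and route B; this condition fixes q.
  the smuggler's payoff from route A: q·8 + (1−q)·(-4) = 12q - 4
  the smuggler's payoff from route B: q·(-7) + (1−q)·(-1) = -6q - 1
  12q - 4 = -6q - 1  ⇒  18q = 3  ⇒  q = 1/6.

q = 1/6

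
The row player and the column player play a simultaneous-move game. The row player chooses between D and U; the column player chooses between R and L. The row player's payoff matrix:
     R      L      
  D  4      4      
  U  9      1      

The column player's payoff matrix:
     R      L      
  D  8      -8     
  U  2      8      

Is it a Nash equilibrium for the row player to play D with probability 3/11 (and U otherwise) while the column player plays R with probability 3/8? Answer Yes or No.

Yes

Check the column player's indifference given the row player's mix p = 3/11:
  payoff from R = 40/11; payoff from L = 40/11 — equal.
Check the row player's indifference given the column player's mix q = 3/8:
  payoff from D = 4; payoff from U = 4 — equal.
Both players are indifferent, so neither can profitably deviate.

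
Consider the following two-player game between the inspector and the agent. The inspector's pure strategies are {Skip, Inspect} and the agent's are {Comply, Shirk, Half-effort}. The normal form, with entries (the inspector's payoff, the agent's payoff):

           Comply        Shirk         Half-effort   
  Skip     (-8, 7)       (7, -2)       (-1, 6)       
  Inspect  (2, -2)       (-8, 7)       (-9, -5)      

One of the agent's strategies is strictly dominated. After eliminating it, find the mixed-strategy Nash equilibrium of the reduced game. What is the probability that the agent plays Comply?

q = 3/5

The agent's strategy Half-effort is strictly dominated by Comply: 7 > 6 and -2 > -5. Eliminate Half-effort.
For the inspector to be willing to mix, the inspector must be indifferent between Skip and Inspect, which pins down the agent's mix.
  the inspector's payoff to Skip: q·(-8) + (1−q)·7 = -15q + 7
  the inspector's payoff to Inspect: q·2 + (1−q)·(-8) = 10q - 8
  -15q + 7 = 10q - 8  ⇒  -25q = -15  ⇒  q = 3/5.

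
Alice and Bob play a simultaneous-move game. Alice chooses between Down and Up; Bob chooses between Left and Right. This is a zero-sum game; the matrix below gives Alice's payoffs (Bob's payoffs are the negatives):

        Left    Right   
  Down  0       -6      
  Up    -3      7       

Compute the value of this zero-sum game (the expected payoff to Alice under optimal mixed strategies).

v = -9/8

Alice's indifference between Down and Up determines Bob's mixing probability q:
  Alice's payoff from Down: q·0 + (1−q)·(-6) = 6q - 6
  Alice's payoff from Up: q·(-3) + (1−q)·7 = -10q + 7
  6q - 6 = -10q + 7  ⇒  16q = 13  ⇒  q = 13/16.
The value is Alice's expected payoff against this mix (using Down): (13/16)·0 + (3/16)·(-6) = -9/8.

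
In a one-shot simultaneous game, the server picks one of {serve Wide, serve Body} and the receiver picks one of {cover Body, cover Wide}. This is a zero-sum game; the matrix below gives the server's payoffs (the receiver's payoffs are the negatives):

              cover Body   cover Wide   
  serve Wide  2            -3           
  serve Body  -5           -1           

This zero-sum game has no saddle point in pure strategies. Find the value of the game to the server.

The receiver's mix must leave the server indifferent between serve Wide and serve Body.
  the server's expected payoff from serve Wide: q·2 + (1−q)·(-3) = 5q - 3
  the server's expected payoff from serve Body: q·(-5) + (1−q)·(-1) = -4q - 1
  5q - 3 = -4q - 1  ⇒  9q = 2  ⇒  q = 2/9.
The value is the server's expected payoff against this mix (using serve Wide): (2/9)·2 + (7/9)·(-3) = -17/9.

v = -17/9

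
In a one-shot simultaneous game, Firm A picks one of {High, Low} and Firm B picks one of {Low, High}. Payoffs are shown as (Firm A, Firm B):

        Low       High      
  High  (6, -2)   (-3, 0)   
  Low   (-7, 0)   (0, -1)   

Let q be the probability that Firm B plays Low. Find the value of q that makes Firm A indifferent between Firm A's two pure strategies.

Firm A's indifference between High and Low determines Firm B's mixing probability q:
  Firm A's payoff from High: q·6 + (1−q)·(-3) = 9q - 3
  Firm A's payoff from Low: q·(-7) + (1−q)·0 = -7q
  9q - 3 = -7q  ⇒  16q = 3  ⇒  q = 3/16.

q = 3/16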